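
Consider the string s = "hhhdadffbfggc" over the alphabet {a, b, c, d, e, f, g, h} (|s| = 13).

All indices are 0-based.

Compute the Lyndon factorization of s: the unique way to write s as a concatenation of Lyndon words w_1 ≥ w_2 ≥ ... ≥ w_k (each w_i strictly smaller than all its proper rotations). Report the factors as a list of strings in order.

["h", "h", "h", "d", "adffbfggc"]

emit factor 1: 'h' (i=0, period=1)
emit factor 2: 'h' (i=1, period=1)
emit factor 3: 'h' (i=2, period=1)
emit factor 4: 'd' (i=3, period=1)
emit factor 5: 'adffbfggc' (i=4, period=9)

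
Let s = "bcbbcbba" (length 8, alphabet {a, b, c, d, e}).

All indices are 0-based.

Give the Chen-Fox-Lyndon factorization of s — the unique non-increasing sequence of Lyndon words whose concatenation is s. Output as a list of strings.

["bc", "bbc", "b", "b", "a"]

emit factor 1: 'bc' (i=0, period=2)
emit factor 2: 'bbc' (i=2, period=3)
emit factor 3: 'b' (i=5, period=1)
emit factor 4: 'b' (i=6, period=1)
emit factor 5: 'a' (i=7, period=1)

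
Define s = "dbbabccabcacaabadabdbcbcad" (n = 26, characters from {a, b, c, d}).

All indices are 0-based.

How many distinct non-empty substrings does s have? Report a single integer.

sorted suffixes:
  #0 SA[0]=12  'aabadabdbcbcad'
  #1 SA[1]=13  'abadabdbcbcad'
  #2 SA[2]=7  'abcacaabadabdbcbcad'
  #3 SA[3]=3  'abccabcacaabadabdbcbcad'
  #4 SA[4]=17  'abdbcbcad'
  #5 SA[5]=10  'acaabadabdbcbcad'
  #6 SA[6]=24  'ad'
  #7 SA[7]=15  'adabdbcbcad'
  #8 SA[8]=2  'babccabcacaabadabdbcbcad'
  #9 SA[9]=14  'badabdbcbcad'
  #10 SA[10]=1  'bbabccabcacaabadabdbcbcad'
  #11 SA[11]=8  'bcacaabadabdbcbcad'
  #12 SA[12]=22  'bcad'
  #13 SA[13]=20  'bcbcad'
  #14 SA[14]=4  'bccabcacaabadabdbcbcad'
  #15 SA[15]=18  'bdbcbcad'
  #16 SA[16]=11  'caabadabdbcbcad'
  #17 SA[17]=6  'cabcacaabadabdbcbcad'
  #18 SA[18]=9  'cacaabadabdbcbcad'
  #19 SA[19]=23  'cad'
  #20 SA[20]=21  'cbcad'
  #21 SA[21]=5  'ccabcacaabadabdbcbcad'
  #22 SA[22]=25  'd'
  #23 SA[23]=16  'dabdbcbcad'
  #24 SA[24]=0  'dbbabccabcacaabadabdbcbcad'
  #25 SA[25]=19  'dbcbcad'

SA = [12, 13, 7, 3, 17, 10, 24, 15, 2, 14, 1, 8, 22, 20, 4, 18, 11, 6, 9, 23, 21, 5, 25, 16, 0, 19]
[i] adj suffixes → lcp
  [1] 12/13 → 1 ('a')
  [2] 13/7 → 2 ('ab')
  [3] 7/3 → 3 ('abc')
  [4] 3/17 → 2 ('ab')
  [5] 17/10 → 1 ('a')
  [6] 10/24 → 1 ('a')
  [7] 24/15 → 2 ('ad')
  [8] 15/2 → 0 ('')
  [9] 2/14 → 2 ('ba')
  [10] 14/1 → 1 ('b')
  [11] 1/8 → 1 ('b')
  [12] 8/22 → 3 ('bca')
  [13] 22/20 → 2 ('bc')
  [14] 20/4 → 2 ('bc')
  [15] 4/18 → 1 ('b')
  [16] 18/11 → 0 ('')
  [17] 11/6 → 2 ('ca')
  [18] 6/9 → 2 ('ca')
  [19] 9/23 → 2 ('ca')
  [20] 23/21 → 1 ('c')
  [21] 21/5 → 1 ('c')
  [22] 5/25 → 0 ('')
  [23] 25/16 → 1 ('d')
  [24] 16/0 → 1 ('d')
  [25] 0/19 → 2 ('db')

n(n+1)/2 = 26·27/2 = 351
Σ LCP = 0 + 1 + 2 + 3 + 2 + 1 + 1 + 2 + 0 + 2 + 1 + 1 + 3 + 2 + 2 + 1 + 0 + 2 + 2 + 2 + 1 + 1 + 0 + 1 + 1 + 2 = 36
distinct = 351 − 36 = 315

315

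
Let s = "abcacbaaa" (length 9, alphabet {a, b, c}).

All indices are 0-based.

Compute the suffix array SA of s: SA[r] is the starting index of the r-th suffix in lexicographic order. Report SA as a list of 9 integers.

rank→(start, suffix):
  0 → (8, 'a')
  1 → (7, 'aa')
  2 → (6, 'aaa')
  3 → (0, 'abcacbaaa')
  4 → (3, 'acbaaa')
  5 → (5, 'baaa')
  6 → (1, 'bcacbaaa')
  7 → (2, 'cacbaaa')
  8 → (4, 'cbaaa')

[8, 7, 6, 0, 3, 5, 1, 2, 4]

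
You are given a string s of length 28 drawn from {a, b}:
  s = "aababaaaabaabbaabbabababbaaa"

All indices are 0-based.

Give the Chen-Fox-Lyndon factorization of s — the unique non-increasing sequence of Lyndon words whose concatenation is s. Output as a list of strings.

emit factor 1: 'aabab' (i=0, period=5)
emit factor 2: 'aaaabaabbaabbabababb' (i=5, period=20)
emit factor 3: 'a' (i=25, period=1)
emit factor 4: 'a' (i=26, period=1)
emit factor 5: 'a' (i=27, period=1)

["aabab", "aaaabaabbaabbabababb", "a", "a", "a"]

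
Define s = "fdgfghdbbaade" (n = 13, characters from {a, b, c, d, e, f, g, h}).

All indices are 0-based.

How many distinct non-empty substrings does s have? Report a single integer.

rank→(start, suffix):
  0 → (9, 'aade')
  1 → (10, 'ade')
  2 → (8, 'baade')
  3 → (7, 'bbaade')
  4 → (6, 'dbbaade')
  5 → (11, 'de')
  6 → (1, 'dgfghdbbaade')
  7 → (12, 'e')
  8 → (0, 'fdgfghdbbaade')
  9 → (3, 'fghdbbaade')
  10 → (2, 'gfghdbbaade')
  11 → (4, 'ghdbbaade')
  12 → (5, 'hdbbaade')

SA = [9, 10, 8, 7, 6, 11, 1, 12, 0, 3, 2, 4, 5]
[i] adj suffixes → lcp
  [1] 9/10 → 1 ('a')
  [2] 10/8 → 0 ('')
  [3] 8/7 → 1 ('b')
  [4] 7/6 → 0 ('')
  [5] 6/11 → 1 ('d')
  [6] 11/1 → 1 ('d')
  [7] 1/12 → 0 ('')
  [8] 12/0 → 0 ('')
  [9] 0/3 → 1 ('f')
  [10] 3/2 → 0 ('')
  [11] 2/4 → 1 ('g')
  [12] 4/5 → 0 ('')

n(n+1)/2 = 13·14/2 = 91
Σ LCP = 0 + 1 + 0 + 1 + 0 + 1 + 1 + 0 + 0 + 1 + 0 + 1 + 0 = 6
distinct = 91 − 6 = 85

85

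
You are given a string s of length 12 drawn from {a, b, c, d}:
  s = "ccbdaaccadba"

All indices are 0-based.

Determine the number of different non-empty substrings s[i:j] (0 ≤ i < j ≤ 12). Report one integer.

69

rank | idx | suffix
   0 |  11 | a
   1 |   4 | aaccadba
   2 |   5 | accadba
   3 |   8 | adba
   4 |  10 | ba
   5 |   2 | bdaaccadba
   6 |   7 | cadba
   7 |   1 | cbdaaccadba
   8 |   6 | ccadba
   9 |   0 | ccbdaaccadba
  10 |   3 | daaccadba
  11 |   9 | dba

SA = [11, 4, 5, 8, 10, 2, 7, 1, 6, 0, 3, 9]
[i] adj suffixes → lcp
  [1] 11/4 → 1 ('a')
  [2] 4/5 → 1 ('a')
  [3] 5/8 → 1 ('a')
  [4] 8/10 → 0 ('')
  [5] 10/2 → 1 ('b')
  [6] 2/7 → 0 ('')
  [7] 7/1 → 1 ('c')
  [8] 1/6 → 1 ('c')
  [9] 6/0 → 2 ('cc')
  [10] 0/3 → 0 ('')
  [11] 3/9 → 1 ('d')

n(n+1)/2 = 12·13/2 = 78
Σ LCP = 0 + 1 + 1 + 1 + 0 + 1 + 0 + 1 + 1 + 2 + 0 + 1 = 9
distinct = 78 − 9 = 69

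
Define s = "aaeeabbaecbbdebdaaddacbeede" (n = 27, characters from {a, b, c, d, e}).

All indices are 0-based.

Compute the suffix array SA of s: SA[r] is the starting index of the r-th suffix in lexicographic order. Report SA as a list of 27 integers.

[16, 0, 4, 20, 17, 7, 1, 6, 5, 10, 14, 11, 22, 9, 21, 15, 19, 18, 25, 12, 26, 3, 13, 8, 24, 2, 23]

sorted suffixes:
  #0 SA[0]=16  'aaddacbeede'
  #1 SA[1]=0  'aaeeabbaecbbdebdaaddacbeede'
  #2 SA[2]=4  'abbaecbbdebdaaddacbeede'
  #3 SA[3]=20  'acbeede'
  #4 SA[4]=17  'addacbeede'
  #5 SA[5]=7  'aecbbdebdaaddacbeede'
  #6 SA[6]=1  'aeeabbaecbbdebdaaddacbeede'
  #7 SA[7]=6  'baecbbdebdaaddacbeede'
  #8 SA[8]=5  'bbaecbbdebdaaddacbeede'
  #9 SA[9]=10  'bbdebdaaddacbeede'
  #10 SA[10]=14  'bdaaddacbeede'
  #11 SA[11]=11  'bdebdaaddacbeede'
  #12 SA[12]=22  'beede'
  #13 SA[13]=9  'cbbdebdaaddacbeede'
  #14 SA[14]=21  'cbeede'
  #15 SA[15]=15  'daaddacbeede'
  #16 SA[16]=19  'dacbeede'
  #17 SA[17]=18  'ddacbeede'
  #18 SA[18]=25  'de'
  #19 SA[19]=12  'debdaaddacbeede'
  #20 SA[20]=26  'e'
  #21 SA[21]=3  'eabbaecbbdebdaaddacbeede'
  #22 SA[22]=13  'ebdaaddacbeede'
  #23 SA[23]=8  'ecbbdebdaaddacbeede'
  #24 SA[24]=24  'ede'
  #25 SA[25]=2  'eeabbaecbbdebdaaddacbeede'
  #26 SA[26]=23  'eede'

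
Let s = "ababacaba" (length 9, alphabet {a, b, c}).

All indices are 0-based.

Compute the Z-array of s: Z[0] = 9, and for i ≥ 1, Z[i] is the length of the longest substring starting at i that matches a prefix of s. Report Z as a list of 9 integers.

Z[0]=9
i=1: i≥r, start 0; Z[1]=0
i=2: i≥r, start 0; Z[2]=3 scan→box=[2,5)
i=3: min(r-i=2, Z[1]=0)=0; Z[3]=0
i=4: min(r-i=1, Z[2]=3)=1; Z[4]=1
i=5: i≥r, start 0; Z[5]=0
i=6: i≥r, start 0; Z[6]=3 scan→box=[6,9)
i=7: min(r-i=2, Z[1]=0)=0; Z[7]=0
i=8: min(r-i=1, Z[2]=3)=1; Z[8]=1

[9, 0, 3, 0, 1, 0, 3, 0, 1]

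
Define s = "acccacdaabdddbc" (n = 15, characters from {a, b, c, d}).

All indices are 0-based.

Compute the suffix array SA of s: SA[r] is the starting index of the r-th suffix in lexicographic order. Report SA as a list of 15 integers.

sorted suffixes:
  #0 SA[0]=7  'aabdddbc'
  #1 SA[1]=8  'abdddbc'
  #2 SA[2]=0  'acccacdaabdddbc'
  #3 SA[3]=4  'acdaabdddbc'
  #4 SA[4]=13  'bc'
  #5 SA[5]=9  'bdddbc'
  #6 SA[6]=14  'c'
  #7 SA[7]=3  'cacdaabdddbc'
  #8 SA[8]=2  'ccacdaabdddbc'
  #9 SA[9]=1  'cccacdaabdddbc'
  #10 SA[10]=5  'cdaabdddbc'
  #11 SA[11]=6  'daabdddbc'
  #12 SA[12]=12  'dbc'
  #13 SA[13]=11  'ddbc'
  #14 SA[14]=10  'dddbc'

[7, 8, 0, 4, 13, 9, 14, 3, 2, 1, 5, 6, 12, 11, 10]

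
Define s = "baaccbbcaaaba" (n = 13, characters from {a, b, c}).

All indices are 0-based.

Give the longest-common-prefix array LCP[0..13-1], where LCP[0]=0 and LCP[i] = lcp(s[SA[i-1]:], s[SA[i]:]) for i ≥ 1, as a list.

rank | idx | suffix
   0 |  12 | a
   1 |   8 | aaaba
   2 |   9 | aaba
   3 |   1 | aaccbbcaaaba
   4 |  10 | aba
   5 |   2 | accbbcaaaba
   6 |  11 | ba
   7 |   0 | baaccbbcaaaba
   8 |   5 | bbcaaaba
   9 |   6 | bcaaaba
  10 |   7 | caaaba
  11 |   4 | cbbcaaaba
  12 |   3 | ccbbcaaaba

SA = [12, 8, 9, 1, 10, 2, 11, 0, 5, 6, 7, 4, 3]
i: (SA[i-1],SA[i]) lcp shared
  1: (12,8) 1 'a'
  2: (8,9) 2 'aa'
  3: (9,1) 2 'aa'
  4: (1,10) 1 'a'
  5: (10,2) 1 'a'
  6: (2,11) 0 ''
  7: (11,0) 2 'ba'
  8: (0,5) 1 'b'
  9: (5,6) 1 'b'
  10: (6,7) 0 ''
  11: (7,4) 1 'c'
  12: (4,3) 1 'c'

[0, 1, 2, 2, 1, 1, 0, 2, 1, 1, 0, 1, 1]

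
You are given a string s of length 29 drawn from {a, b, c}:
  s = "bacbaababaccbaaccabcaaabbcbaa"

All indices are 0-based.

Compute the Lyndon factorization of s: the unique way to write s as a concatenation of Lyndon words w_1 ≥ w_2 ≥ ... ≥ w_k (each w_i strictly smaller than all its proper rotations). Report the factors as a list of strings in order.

["b", "acb", "aababaccbaaccabc", "aaabbcb", "a", "a"]

emit factor 1: 'b' (i=0, period=1)
emit factor 2: 'acb' (i=1, period=3)
emit factor 3: 'aababaccbaaccabc' (i=4, period=16)
emit factor 4: 'aaabbcb' (i=20, period=7)
emit factor 5: 'a' (i=27, period=1)
emit factor 6: 'a' (i=28, period=1)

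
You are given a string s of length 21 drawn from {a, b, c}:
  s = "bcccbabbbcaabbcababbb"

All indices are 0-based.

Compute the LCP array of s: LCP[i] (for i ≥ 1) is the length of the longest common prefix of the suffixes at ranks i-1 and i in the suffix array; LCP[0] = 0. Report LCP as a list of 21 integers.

[0, 1, 2, 4, 3, 0, 1, 5, 1, 2, 3, 2, 4, 1, 3, 2, 0, 2, 1, 1, 2]

rank | idx | suffix
   0 |  10 | aabbcababbb
   1 |  15 | ababbb
   2 |  17 | abbb
   3 |   5 | abbbcaabbcababbb
   4 |  11 | abbcababbb
   5 |  20 | b
   6 |  16 | babbb
   7 |   4 | babbbcaabbcababbb
   8 |  19 | bb
   9 |  18 | bbb
  10 |   6 | bbbcaabbcababbb
  11 |   7 | bbcaabbcababbb
  12 |  12 | bbcababbb
  13 |   8 | bcaabbcababbb
  14 |  13 | bcababbb
  15 |   0 | bcccbabbbcaabbcababbb
  16 |   9 | caabbcababbb
  17 |  14 | cababbb
  18 |   3 | cbabbbcaabbcababbb
  19 |   2 | ccbabbbcaabbcababbb
  20 |   1 | cccbabbbcaabbcababbb

SA = [10, 15, 17, 5, 11, 20, 16, 4, 19, 18, 6, 7, 12, 8, 13, 0, 9, 14, 3, 2, 1]
[i] adj suffixes → lcp
  [1] 10/15 → 1 ('a')
  [2] 15/17 → 2 ('ab')
  [3] 17/5 → 4 ('abbb')
  [4] 5/11 → 3 ('abb')
  [5] 11/20 → 0 ('')
  [6] 20/16 → 1 ('b')
  [7] 16/4 → 5 ('babbb')
  [8] 4/19 → 1 ('b')
  [9] 19/18 → 2 ('bb')
  [10] 18/6 → 3 ('bbb')
  [11] 6/7 → 2 ('bb')
  [12] 7/12 → 4 ('bbca')
  [13] 12/8 → 1 ('b')
  [14] 8/13 → 3 ('bca')
  [15] 13/0 → 2 ('bc')
  [16] 0/9 → 0 ('')
  [17] 9/14 → 2 ('ca')
  [18] 14/3 → 1 ('c')
  [19] 3/2 → 1 ('c')
  [20] 2/1 → 2 ('cc')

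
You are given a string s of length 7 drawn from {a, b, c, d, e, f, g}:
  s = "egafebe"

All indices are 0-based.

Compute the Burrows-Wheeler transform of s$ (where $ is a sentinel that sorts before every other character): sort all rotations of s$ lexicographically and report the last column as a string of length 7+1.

egebf$ae

rank  rotation  last
    0  $egafebe  e
    1  afebe$eg  g
    2  be$egafe  e
    3  e$egafeb  b
    4  ebe$egaf  f
    5  egafebe$  $
    6  febe$ega  a
    7  gafebe$e  e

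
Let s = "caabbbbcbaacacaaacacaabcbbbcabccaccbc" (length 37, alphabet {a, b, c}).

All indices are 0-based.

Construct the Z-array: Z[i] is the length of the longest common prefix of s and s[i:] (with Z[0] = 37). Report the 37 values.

[37, 0, 0, 0, 0, 0, 0, 1, 0, 0, 0, 2, 0, 3, 0, 0, 0, 2, 0, 4, 0, 0, 0, 1, 0, 0, 0, 2, 0, 0, 1, 2, 0, 1, 1, 0, 1]

Z[0]=37
i=1: i≥r, start 0; Z[1]=0
i=2: i≥r, start 0; Z[2]=0
i=3: i≥r, start 0; Z[3]=0
i=4: i≥r, start 0; Z[4]=0
i=5: i≥r, start 0; Z[5]=0
i=6: i≥r, start 0; Z[6]=0
i=7: i≥r, start 0; Z[7]=1 grow→box=[7,8)
i=8: i≥r, start 0; Z[8]=0
i=9: i≥r, start 0; Z[9]=0
i=10: i≥r, start 0; Z[10]=0
i=11: i≥r, start 0; Z[11]=2 grow→box=[11,13)
i=12: min(r-i=1, Z[1]=0)=0; Z[12]=0
i=13: i≥r, start 0; Z[13]=3 grow→box=[13,16)
i=14: min(r-i=2, Z[1]=0)=0; Z[14]=0
i=15: min(r-i=1, Z[2]=0)=0; Z[15]=0
i=16: i≥r, start 0; Z[16]=0
i=17: i≥r, start 0; Z[17]=2 grow→box=[17,19)
i=18: min(r-i=1, Z[1]=0)=0; Z[18]=0
i=19: i≥r, start 0; Z[19]=4 grow→box=[19,23)
i=20: min(r-i=3, Z[1]=0)=0; Z[20]=0
i=21: min(r-i=2, Z[2]=0)=0; Z[21]=0
i=22: min(r-i=1, Z[3]=0)=0; Z[22]=0
i=23: i≥r, start 0; Z[23]=1 grow→box=[23,24)
i=24: i≥r, start 0; Z[24]=0
i=25: i≥r, start 0; Z[25]=0
i=26: i≥r, start 0; Z[26]=0
i=27: i≥r, start 0; Z[27]=2 grow→box=[27,29)
i=28: min(r-i=1, Z[1]=0)=0; Z[28]=0
i=29: i≥r, start 0; Z[29]=0
i=30: i≥r, start 0; Z[30]=1 grow→box=[30,31)
i=31: i≥r, start 0; Z[31]=2 grow→box=[31,33)
i=32: min(r-i=1, Z[1]=0)=0; Z[32]=0
i=33: i≥r, start 0; Z[33]=1 grow→box=[33,34)
i=34: i≥r, start 0; Z[34]=1 grow→box=[34,35)
i=35: i≥r, start 0; Z[35]=0
i=36: i≥r, start 0; Z[36]=1 grow→box=[36,37)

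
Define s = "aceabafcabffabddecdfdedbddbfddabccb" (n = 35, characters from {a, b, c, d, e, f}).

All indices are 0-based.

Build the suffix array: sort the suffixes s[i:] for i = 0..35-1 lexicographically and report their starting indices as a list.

[3, 30, 12, 8, 0, 5, 34, 4, 31, 23, 13, 26, 9, 7, 33, 32, 17, 1, 29, 22, 25, 28, 24, 14, 15, 20, 18, 2, 16, 21, 11, 6, 27, 19, 10]

sorted suffixes:
  #0 SA[0]=3  'abafcabffabddecdfdedbddbfddabccb'
  #1 SA[1]=30  'abccb'
  #2 SA[2]=12  'abddecdfdedbddbfddabccb'
  #3 SA[3]=8  'abffabddecdfdedbddbfddabccb'
  #4 SA[4]=0  'aceabafcabffabddecdfdedbddbfddabccb'
  #5 SA[5]=5  'afcabffabddecdfdedbddbfddabccb'
  #6 SA[6]=34  'b'
  #7 SA[7]=4  'bafcabffabddecdfdedbddbfddabccb'
  #8 SA[8]=31  'bccb'
  #9 SA[9]=23  'bddbfddabccb'
  #10 SA[10]=13  'bddecdfdedbddbfddabccb'
  #11 SA[11]=26  'bfddabccb'
  #12 SA[12]=9  'bffabddecdfdedbddbfddabccb'
  #13 SA[13]=7  'cabffabddecdfdedbddbfddabccb'
  #14 SA[14]=33  'cb'
  #15 SA[15]=32  'ccb'
  #16 SA[16]=17  'cdfdedbddbfddabccb'
  #17 SA[17]=1  'ceabafcabffabddecdfdedbddbfddabccb'
  #18 SA[18]=29  'dabccb'
  #19 SA[19]=22  'dbddbfddabccb'
  #20 SA[20]=25  'dbfddabccb'
  #21 SA[21]=28  'ddabccb'
  #22 SA[22]=24  'ddbfddabccb'
  #23 SA[23]=14  'ddecdfdedbddbfddabccb'
  #24 SA[24]=15  'decdfdedbddbfddabccb'
  #25 SA[25]=20  'dedbddbfddabccb'
  #26 SA[26]=18  'dfdedbddbfddabccb'
  #27 SA[27]=2  'eabafcabffabddecdfdedbddbfddabccb'
  #28 SA[28]=16  'ecdfdedbddbfddabccb'
  #29 SA[29]=21  'edbddbfddabccb'
  #30 SA[30]=11  'fabddecdfdedbddbfddabccb'
  #31 SA[31]=6  'fcabffabddecdfdedbddbfddabccb'
  #32 SA[32]=27  'fddabccb'
  #33 SA[33]=19  'fdedbddbfddabccb'
  #34 SA[34]=10  'ffabddecdfdedbddbfddabccb'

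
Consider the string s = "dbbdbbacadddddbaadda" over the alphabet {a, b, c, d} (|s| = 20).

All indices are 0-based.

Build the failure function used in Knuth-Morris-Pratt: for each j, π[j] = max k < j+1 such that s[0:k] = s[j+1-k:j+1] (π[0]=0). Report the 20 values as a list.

[0, 0, 0, 1, 2, 3, 0, 0, 0, 1, 1, 1, 1, 1, 2, 0, 0, 1, 1, 0]

π[0] = 0
j=1 s[j]='b': π[1]=0 (border '')
j=2 s[j]='b': π[2]=0 (border '')
j=3 s[j]='d': π[3]=1 (border 'd')
j=4 s[j]='b': π[4]=2 (border 'db')
j=5 s[j]='b': π[5]=3 (border 'dbb')
j=6 s[j]='a': k: 3→0; π[6]=0 (border '')
j=7 s[j]='c': π[7]=0 (border '')
j=8 s[j]='a': π[8]=0 (border '')
j=9 s[j]='d': π[9]=1 (border 'd')
j=10 s[j]='d': k: 1→0; π[10]=1 (border 'd')
j=11 s[j]='d': k: 1→0; π[11]=1 (border 'd')
j=12 s[j]='d': k: 1→0; π[12]=1 (border 'd')
j=13 s[j]='d': k: 1→0; π[13]=1 (border 'd')
j=14 s[j]='b': π[14]=2 (border 'db')
j=15 s[j]='a': k: 2→0; π[15]=0 (border '')
j=16 s[j]='a': π[16]=0 (border '')
j=17 s[j]='d': π[17]=1 (border 'd')
j=18 s[j]='d': k: 1→0; π[18]=1 (border 'd')
j=19 s[j]='a': k: 1→0; π[19]=0 (border '')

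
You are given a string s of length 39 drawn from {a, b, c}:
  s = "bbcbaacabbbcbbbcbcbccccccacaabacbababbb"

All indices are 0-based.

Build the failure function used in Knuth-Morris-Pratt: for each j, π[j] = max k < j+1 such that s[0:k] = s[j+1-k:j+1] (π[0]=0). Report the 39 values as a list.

[0, 1, 0, 1, 0, 0, 0, 0, 1, 2, 2, 3, 4, 2, 2, 3, 4, 0, 1, 0, 0, 0, 0, 0, 0, 0, 0, 0, 0, 1, 0, 0, 1, 0, 1, 0, 1, 2, 2]

π[0] = 0
j=1 s[j]='b': π[1]=1 (border 'b')
j=2 s[j]='c': k: 1→0; π[2]=0 (border '')
j=3 s[j]='b': π[3]=1 (border 'b')
j=4 s[j]='a': k: 1→0; π[4]=0 (border '')
j=5 s[j]='a': π[5]=0 (border '')
j=6 s[j]='c': π[6]=0 (border '')
j=7 s[j]='a': π[7]=0 (border '')
j=8 s[j]='b': π[8]=1 (border 'b')
j=9 s[j]='b': π[9]=2 (border 'bb')
j=10 s[j]='b': k: 2→1; π[10]=2 (border 'bb')
j=11 s[j]='c': π[11]=3 (border 'bbc')
j=12 s[j]='b': π[12]=4 (border 'bbcb')
j=13 s[j]='b': k: 4→1; π[13]=2 (border 'bb')
j=14 s[j]='b': k: 2→1; π[14]=2 (border 'bb')
j=15 s[j]='c': π[15]=3 (border 'bbc')
j=16 s[j]='b': π[16]=4 (border 'bbcb')
j=17 s[j]='c': k: 4→1→0; π[17]=0 (border '')
j=18 s[j]='b': π[18]=1 (border 'b')
j=19 s[j]='c': k: 1→0; π[19]=0 (border '')
j=20 s[j]='c': π[20]=0 (border '')
j=21 s[j]='c': π[21]=0 (border '')
j=22 s[j]='c': π[22]=0 (border '')
j=23 s[j]='c': π[23]=0 (border '')
j=24 s[j]='c': π[24]=0 (border '')
j=25 s[j]='a': π[25]=0 (border '')
j=26 s[j]='c': π[26]=0 (border '')
j=27 s[j]='a': π[27]=0 (border '')
j=28 s[j]='a': π[28]=0 (border '')
j=29 s[j]='b': π[29]=1 (border 'b')
j=30 s[j]='a': k: 1→0; π[30]=0 (border '')
j=31 s[j]='c': π[31]=0 (border '')
j=32 s[j]='b': π[32]=1 (border 'b')
j=33 s[j]='a': k: 1→0; π[33]=0 (border '')
j=34 s[j]='b': π[34]=1 (border 'b')
j=35 s[j]='a': k: 1→0; π[35]=0 (border '')
j=36 s[j]='b': π[36]=1 (border 'b')
j=37 s[j]='b': π[37]=2 (border 'bb')
j=38 s[j]='b': k: 2→1; π[38]=2 (border 'bb')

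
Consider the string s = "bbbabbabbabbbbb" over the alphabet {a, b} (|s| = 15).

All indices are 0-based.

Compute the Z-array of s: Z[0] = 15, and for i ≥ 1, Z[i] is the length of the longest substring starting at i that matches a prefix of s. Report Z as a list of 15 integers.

[15, 2, 1, 0, 2, 1, 0, 2, 1, 0, 3, 3, 3, 2, 1]

Z[0]=15
i=1: fresh scan; Z[1]=2 scan→box=[1,3)
i=2: min(r-i=1, Z[1]=2)=1; Z[2]=1
i=3: fresh scan; Z[3]=0
i=4: fresh scan; Z[4]=2 scan→box=[4,6)
i=5: min(r-i=1, Z[1]=2)=1; Z[5]=1
i=6: fresh scan; Z[6]=0
i=7: fresh scan; Z[7]=2 scan→box=[7,9)
i=8: min(r-i=1, Z[1]=2)=1; Z[8]=1
i=9: fresh scan; Z[9]=0
i=10: fresh scan; Z[10]=3 scan→box=[10,13)
i=11: min(r-i=2, Z[1]=2)=2; Z[11]=3 scan→box=[11,14)
i=12: min(r-i=2, Z[1]=2)=2; Z[12]=3 scan→box=[12,15)
i=13: min(r-i=2, Z[1]=2)=2; Z[13]=2
i=14: min(r-i=1, Z[2]=1)=1; Z[14]=1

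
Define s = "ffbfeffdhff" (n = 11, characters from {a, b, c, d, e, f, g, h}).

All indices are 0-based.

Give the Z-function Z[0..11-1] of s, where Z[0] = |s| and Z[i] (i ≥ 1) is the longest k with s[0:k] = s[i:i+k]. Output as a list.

Z[0]=11
i=1: outside box; Z[1]=1 grow→box=[1,2)
i=2: outside box; Z[2]=0
i=3: outside box; Z[3]=1 grow→box=[3,4)
i=4: outside box; Z[4]=0
i=5: outside box; Z[5]=2 grow→box=[5,7)
i=6: min(r-i=1, Z[1]=1)=1; Z[6]=1
i=7: outside box; Z[7]=0
i=8: outside box; Z[8]=0
i=9: outside box; Z[9]=2 grow→box=[9,11)
i=10: min(r-i=1, Z[1]=1)=1; Z[10]=1

[11, 1, 0, 1, 0, 2, 1, 0, 0, 2, 1]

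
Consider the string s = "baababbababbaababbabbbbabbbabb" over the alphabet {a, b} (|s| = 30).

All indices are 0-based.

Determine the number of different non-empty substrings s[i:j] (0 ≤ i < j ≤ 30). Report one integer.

351

sorted suffixes:
  #0 SA[0]=1  'aababbababbaababbabbbbabbbabb'
  #1 SA[1]=12  'aababbabbbbabbbabb'
  #2 SA[2]=7  'ababbaababbabbbbabbbabb'
  #3 SA[3]=2  'ababbababbaababbabbbbabbbabb'
  #4 SA[4]=13  'ababbabbbbabbbabb'
  #5 SA[5]=27  'abb'
  #6 SA[6]=9  'abbaababbabbbbabbbabb'
  #7 SA[7]=4  'abbababbaababbabbbbabbbabb'
  #8 SA[8]=15  'abbabbbbabbbabb'
  #9 SA[9]=23  'abbbabb'
  #10 SA[10]=18  'abbbbabbbabb'
  #11 SA[11]=29  'b'
  #12 SA[12]=0  'baababbababbaababbabbbbabbbabb'
  #13 SA[13]=11  'baababbabbbbabbbabb'
  #14 SA[14]=6  'bababbaababbabbbbabbbabb'
  #15 SA[15]=26  'babb'
  #16 SA[16]=8  'babbaababbabbbbabbbabb'
  #17 SA[17]=3  'babbababbaababbabbbbabbbabb'
  #18 SA[18]=14  'babbabbbbabbbabb'
  #19 SA[19]=22  'babbbabb'
  #20 SA[20]=17  'babbbbabbbabb'
  #21 SA[21]=28  'bb'
  #22 SA[22]=10  'bbaababbabbbbabbbabb'
  #23 SA[23]=5  'bbababbaababbabbbbabbbabb'
  #24 SA[24]=25  'bbabb'
  #25 SA[25]=21  'bbabbbabb'
  #26 SA[26]=16  'bbabbbbabbbabb'
  #27 SA[27]=24  'bbbabb'
  #28 SA[28]=20  'bbbabbbabb'
  #29 SA[29]=19  'bbbbabbbabb'

SA = [1, 12, 7, 2, 13, 27, 9, 4, 15, 23, 18, 29, 0, 11, 6, 26, 8, 3, 14, 22, 17, 28, 10, 5, 25, 21, 16, 24, 20, 19]
i: (SA[i-1],SA[i]) lcp shared
  1: (1,12) 8 'aababbab'
  2: (12,7) 1 'a'
  3: (7,2) 6 'ababba'
  4: (2,13) 7 'ababbab'
  5: (13,27) 2 'ab'
  6: (27,9) 3 'abb'
  7: (9,4) 4 'abba'
  8: (4,15) 5 'abbab'
  9: (15,23) 3 'abb'
  10: (23,18) 4 'abbb'
  11: (18,29) 0 ''
  12: (29,0) 1 'b'
  13: (0,11) 9 'baababbab'
  14: (11,6) 2 'ba'
  15: (6,26) 3 'bab'
  16: (26,8) 4 'babb'
  17: (8,3) 5 'babba'
  18: (3,14) 6 'babbab'
  19: (14,22) 4 'babb'
  20: (22,17) 5 'babbb'
  21: (17,28) 1 'b'
  22: (28,10) 2 'bb'
  23: (10,5) 3 'bba'
  24: (5,25) 4 'bbab'
  25: (25,21) 5 'bbabb'
  26: (21,16) 6 'bbabbb'
  27: (16,24) 2 'bb'
  28: (24,20) 6 'bbbabb'
  29: (20,19) 3 'bbb'

n(n+1)/2 = 30·31/2 = 465
Σ LCP = 0 + 8 + 1 + 6 + 7 + 2 + 3 + 4 + 5 + 3 + 4 + 0 + 1 + 9 + 2 + 3 + 4 + 5 + 6 + 4 + 5 + 1 + 2 + 3 + 4 + 5 + 6 + 2 + 6 + 3 = 114
distinct = 465 − 114 = 351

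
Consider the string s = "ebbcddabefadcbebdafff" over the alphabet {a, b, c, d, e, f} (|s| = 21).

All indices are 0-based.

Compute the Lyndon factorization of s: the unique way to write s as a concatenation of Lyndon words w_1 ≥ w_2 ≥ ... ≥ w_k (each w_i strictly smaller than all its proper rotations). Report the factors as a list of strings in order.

emit factor 1: 'e' (i=0, period=1)
emit factor 2: 'bbcdd' (i=1, period=5)
emit factor 3: 'abefadcbebdafff' (i=6, period=15)

["e", "bbcdd", "abefadcbebdafff"]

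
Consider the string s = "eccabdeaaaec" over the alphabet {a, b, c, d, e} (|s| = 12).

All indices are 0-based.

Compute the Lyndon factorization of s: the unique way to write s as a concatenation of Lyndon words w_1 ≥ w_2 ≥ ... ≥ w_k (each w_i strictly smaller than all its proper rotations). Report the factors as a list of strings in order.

emit factor 1: 'e' (i=0, period=1)
emit factor 2: 'c' (i=1, period=1)
emit factor 3: 'c' (i=2, period=1)
emit factor 4: 'abde' (i=3, period=4)
emit factor 5: 'aaaec' (i=7, period=5)

["e", "c", "c", "abde", "aaaec"]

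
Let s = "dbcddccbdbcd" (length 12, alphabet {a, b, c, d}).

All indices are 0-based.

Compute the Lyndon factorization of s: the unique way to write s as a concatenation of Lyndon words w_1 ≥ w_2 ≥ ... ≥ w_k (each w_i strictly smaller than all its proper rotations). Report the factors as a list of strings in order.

emit factor 1: 'd' (i=0, period=1)
emit factor 2: 'bcddccbd' (i=1, period=8)
emit factor 3: 'bcd' (i=9, period=3)

["d", "bcddccbd", "bcd"]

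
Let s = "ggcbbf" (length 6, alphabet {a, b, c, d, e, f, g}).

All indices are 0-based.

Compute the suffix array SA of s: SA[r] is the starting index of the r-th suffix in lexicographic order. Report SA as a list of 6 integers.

[3, 4, 2, 5, 1, 0]

rank | idx | suffix
   0 |   3 | bbf
   1 |   4 | bf
   2 |   2 | cbbf
   3 |   5 | f
   4 |   1 | gcbbf
   5 |   0 | ggcbbf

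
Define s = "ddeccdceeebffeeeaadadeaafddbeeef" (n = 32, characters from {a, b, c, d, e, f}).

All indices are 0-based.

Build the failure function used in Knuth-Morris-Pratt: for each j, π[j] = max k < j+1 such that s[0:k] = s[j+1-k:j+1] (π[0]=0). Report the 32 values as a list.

[0, 1, 0, 0, 0, 1, 0, 0, 0, 0, 0, 0, 0, 0, 0, 0, 0, 0, 1, 0, 1, 0, 0, 0, 0, 1, 2, 0, 0, 0, 0, 0]

π[0] = 0
j=1 s[j]='d': π[1]=1 (border 'd')
j=2 s[j]='e': k: 1→0; π[2]=0 (border '')
j=3 s[j]='c': π[3]=0 (border '')
j=4 s[j]='c': π[4]=0 (border '')
j=5 s[j]='d': π[5]=1 (border 'd')
j=6 s[j]='c': k: 1→0; π[6]=0 (border '')
j=7 s[j]='e': π[7]=0 (border '')
j=8 s[j]='e': π[8]=0 (border '')
j=9 s[j]='e': π[9]=0 (border '')
j=10 s[j]='b': π[10]=0 (border '')
j=11 s[j]='f': π[11]=0 (border '')
j=12 s[j]='f': π[12]=0 (border '')
j=13 s[j]='e': π[13]=0 (border '')
j=14 s[j]='e': π[14]=0 (border '')
j=15 s[j]='e': π[15]=0 (border '')
j=16 s[j]='a': π[16]=0 (border '')
j=17 s[j]='a': π[17]=0 (border '')
j=18 s[j]='d': π[18]=1 (border 'd')
j=19 s[j]='a': k: 1→0; π[19]=0 (border '')
j=20 s[j]='d': π[20]=1 (border 'd')
j=21 s[j]='e': k: 1→0; π[21]=0 (border '')
j=22 s[j]='a': π[22]=0 (border '')
j=23 s[j]='a': π[23]=0 (border '')
j=24 s[j]='f': π[24]=0 (border '')
j=25 s[j]='d': π[25]=1 (border 'd')
j=26 s[j]='d': π[26]=2 (border 'dd')
j=27 s[j]='b': k: 2→1→0; π[27]=0 (border '')
j=28 s[j]='e': π[28]=0 (border '')
j=29 s[j]='e': π[29]=0 (border '')
j=30 s[j]='e': π[30]=0 (border '')
j=31 s[j]='f': π[31]=0 (border '')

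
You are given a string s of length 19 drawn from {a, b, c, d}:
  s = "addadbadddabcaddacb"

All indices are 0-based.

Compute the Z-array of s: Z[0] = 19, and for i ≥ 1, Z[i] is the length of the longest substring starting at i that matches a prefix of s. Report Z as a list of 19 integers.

Z[0]=19
i=1: fresh scan; Z[1]=0
i=2: fresh scan; Z[2]=0
i=3: fresh scan; Z[3]=2 scan→box=[3,5)
i=4: min(r-i=1, Z[1]=0)=0; Z[4]=0
i=5: fresh scan; Z[5]=0
i=6: fresh scan; Z[6]=3 scan→box=[6,9)
i=7: min(r-i=2, Z[1]=0)=0; Z[7]=0
i=8: min(r-i=1, Z[2]=0)=0; Z[8]=0
i=9: fresh scan; Z[9]=0
i=10: fresh scan; Z[10]=1 scan→box=[10,11)
i=11: fresh scan; Z[11]=0
i=12: fresh scan; Z[12]=0
i=13: fresh scan; Z[13]=4 scan→box=[13,17)
i=14: min(r-i=3, Z[1]=0)=0; Z[14]=0
i=15: min(r-i=2, Z[2]=0)=0; Z[15]=0
i=16: min(r-i=1, Z[3]=2)=1; Z[16]=1
i=17: fresh scan; Z[17]=0
i=18: fresh scan; Z[18]=0

[19, 0, 0, 2, 0, 0, 3, 0, 0, 0, 1, 0, 0, 4, 0, 0, 1, 0, 0]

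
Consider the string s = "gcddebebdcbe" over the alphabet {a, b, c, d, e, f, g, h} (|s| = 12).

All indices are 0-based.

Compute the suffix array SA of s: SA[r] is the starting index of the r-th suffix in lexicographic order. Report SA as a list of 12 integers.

[7, 10, 5, 9, 1, 8, 2, 3, 11, 6, 4, 0]

sorted suffixes:
  #0 SA[0]=7  'bdcbe'
  #1 SA[1]=10  'be'
  #2 SA[2]=5  'bebdcbe'
  #3 SA[3]=9  'cbe'
  #4 SA[4]=1  'cddebebdcbe'
  #5 SA[5]=8  'dcbe'
  #6 SA[6]=2  'ddebebdcbe'
  #7 SA[7]=3  'debebdcbe'
  #8 SA[8]=11  'e'
  #9 SA[9]=6  'ebdcbe'
  #10 SA[10]=4  'ebebdcbe'
  #11 SA[11]=0  'gcddebebdcbe'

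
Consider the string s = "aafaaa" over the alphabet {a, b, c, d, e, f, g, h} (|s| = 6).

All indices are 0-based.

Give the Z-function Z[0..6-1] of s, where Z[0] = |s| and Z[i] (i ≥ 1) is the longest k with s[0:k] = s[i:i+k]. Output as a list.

Z[0]=6
i=1: outside box; Z[1]=1 grow→box=[1,2)
i=2: outside box; Z[2]=0
i=3: outside box; Z[3]=2 grow→box=[3,5)
i=4: min(r-i=1, Z[1]=1)=1; Z[4]=2 grow→box=[4,6)
i=5: min(r-i=1, Z[1]=1)=1; Z[5]=1

[6, 1, 0, 2, 2, 1]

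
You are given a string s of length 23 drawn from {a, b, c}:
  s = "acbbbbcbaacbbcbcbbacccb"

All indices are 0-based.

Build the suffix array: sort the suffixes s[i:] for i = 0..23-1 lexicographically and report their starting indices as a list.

rank | idx | suffix
   0 |   8 | aacbbcbcbbacccb
   1 |   0 | acbbbbcbaacbbcbcbbacccb
   2 |   9 | acbbcbcbbacccb
   3 |  18 | acccb
   4 |  22 | b
   5 |   7 | baacbbcbcbbacccb
   6 |  17 | bacccb
   7 |  16 | bbacccb
   8 |   2 | bbbbcbaacbbcbcbbacccb
   9 |   3 | bbbcbaacbbcbcbbacccb
  10 |   4 | bbcbaacbbcbcbbacccb
  11 |  11 | bbcbcbbacccb
  12 |   5 | bcbaacbbcbcbbacccb
  13 |  14 | bcbbacccb
  14 |  12 | bcbcbbacccb
  15 |  21 | cb
  16 |   6 | cbaacbbcbcbbacccb
  17 |  15 | cbbacccb
  18 |   1 | cbbbbcbaacbbcbcbbacccb
  19 |  10 | cbbcbcbbacccb
  20 |  13 | cbcbbacccb
  21 |  20 | ccb
  22 |  19 | cccb

[8, 0, 9, 18, 22, 7, 17, 16, 2, 3, 4, 11, 5, 14, 12, 21, 6, 15, 1, 10, 13, 20, 19]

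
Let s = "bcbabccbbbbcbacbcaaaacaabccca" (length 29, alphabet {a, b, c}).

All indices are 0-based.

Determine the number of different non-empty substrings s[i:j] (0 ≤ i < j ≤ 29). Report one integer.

rank | idx | suffix
   0 |  28 | a
   1 |  17 | aaaacaabccca
   2 |  18 | aaacaabccca
   3 |  22 | aabccca
   4 |  19 | aacaabccca
   5 |   3 | abccbbbbcbacbcaaaacaabccca
   6 |  23 | abccca
   7 |  20 | acaabccca
   8 |  13 | acbcaaaacaabccca
   9 |   2 | babccbbbbcbacbcaaaacaabccca
  10 |  12 | bacbcaaaacaabccca
  11 |   7 | bbbbcbacbcaaaacaabccca
  12 |   8 | bbbcbacbcaaaacaabccca
  13 |   9 | bbcbacbcaaaacaabccca
  14 |  15 | bcaaaacaabccca
  15 |   0 | bcbabccbbbbcbacbcaaaacaabccca
  16 |  10 | bcbacbcaaaacaabccca
  17 |   4 | bccbbbbcbacbcaaaacaabccca
  18 |  24 | bccca
  19 |  27 | ca
  20 |  16 | caaaacaabccca
  21 |  21 | caabccca
  22 |   1 | cbabccbbbbcbacbcaaaacaabccca
  23 |  11 | cbacbcaaaacaabccca
  24 |   6 | cbbbbcbacbcaaaacaabccca
  25 |  14 | cbcaaaacaabccca
  26 |  26 | cca
  27 |   5 | ccbbbbcbacbcaaaacaabccca
  28 |  25 | ccca

SA = [28, 17, 18, 22, 19, 3, 23, 20, 13, 2, 12, 7, 8, 9, 15, 0, 10, 4, 24, 27, 16, 21, 1, 11, 6, 14, 26, 5, 25]
i: (SA[i-1],SA[i]) lcp shared
  1: (28,17) 1 'a'
  2: (17,18) 3 'aaa'
  3: (18,22) 2 'aa'
  4: (22,19) 2 'aa'
  5: (19,3) 1 'a'
  6: (3,23) 4 'abcc'
  7: (23,20) 1 'a'
  8: (20,13) 2 'ac'
  9: (13,2) 0 ''
  10: (2,12) 2 'ba'
  11: (12,7) 1 'b'
  12: (7,8) 3 'bbb'
  13: (8,9) 2 'bb'
  14: (9,15) 1 'b'
  15: (15,0) 2 'bc'
  16: (0,10) 4 'bcba'
  17: (10,4) 2 'bc'
  18: (4,24) 3 'bcc'
  19: (24,27) 0 ''
  20: (27,16) 2 'ca'
  21: (16,21) 3 'caa'
  22: (21,1) 1 'c'
  23: (1,11) 3 'cba'
  24: (11,6) 2 'cb'
  25: (6,14) 2 'cb'
  26: (14,26) 1 'c'
  27: (26,5) 2 'cc'
  28: (5,25) 2 'cc'

n(n+1)/2 = 29·30/2 = 435
Σ LCP = 0 + 1 + 3 + 2 + 2 + 1 + 4 + 1 + 2 + 0 + 2 + 1 + 3 + 2 + 1 + 2 + 4 + 2 + 3 + 0 + 2 + 3 + 1 + 3 + 2 + 2 + 1 + 2 + 2 = 54
distinct = 435 − 54 = 381

381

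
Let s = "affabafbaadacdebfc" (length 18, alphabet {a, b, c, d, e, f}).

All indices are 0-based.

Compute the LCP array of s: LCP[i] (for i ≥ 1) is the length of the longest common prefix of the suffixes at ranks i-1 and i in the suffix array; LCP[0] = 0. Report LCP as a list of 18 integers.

rank | idx | suffix
   0 |   8 | aadacdebfc
   1 |   3 | abafbaadacdebfc
   2 |  11 | acdebfc
   3 |   9 | adacdebfc
   4 |   5 | afbaadacdebfc
   5 |   0 | affabafbaadacdebfc
   6 |   7 | baadacdebfc
   7 |   4 | bafbaadacdebfc
   8 |  15 | bfc
   9 |  17 | c
  10 |  12 | cdebfc
  11 |  10 | dacdebfc
  12 |  13 | debfc
  13 |  14 | ebfc
  14 |   2 | fabafbaadacdebfc
  15 |   6 | fbaadacdebfc
  16 |  16 | fc
  17 |   1 | ffabafbaadacdebfc

SA = [8, 3, 11, 9, 5, 0, 7, 4, 15, 17, 12, 10, 13, 14, 2, 6, 16, 1]
i: (SA[i-1],SA[i]) lcp shared
  1: (8,3) 1 'a'
  2: (3,11) 1 'a'
  3: (11,9) 1 'a'
  4: (9,5) 1 'a'
  5: (5,0) 2 'af'
  6: (0,7) 0 ''
  7: (7,4) 2 'ba'
  8: (4,15) 1 'b'
  9: (15,17) 0 ''
  10: (17,12) 1 'c'
  11: (12,10) 0 ''
  12: (10,13) 1 'd'
  13: (13,14) 0 ''
  14: (14,2) 0 ''
  15: (2,6) 1 'f'
  16: (6,16) 1 'f'
  17: (16,1) 1 'f'

[0, 1, 1, 1, 1, 2, 0, 2, 1, 0, 1, 0, 1, 0, 0, 1, 1, 1]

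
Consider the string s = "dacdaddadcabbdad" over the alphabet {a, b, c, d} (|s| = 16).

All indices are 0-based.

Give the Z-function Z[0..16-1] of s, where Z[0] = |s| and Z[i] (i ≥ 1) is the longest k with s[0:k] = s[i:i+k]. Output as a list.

[16, 0, 0, 2, 0, 1, 2, 0, 1, 0, 0, 0, 0, 2, 0, 1]

Z[0]=16
i=1: fresh scan; Z[1]=0
i=2: fresh scan; Z[2]=0
i=3: fresh scan; Z[3]=2 scan→box=[3,5)
i=4: min(r-i=1, Z[1]=0)=0; Z[4]=0
i=5: fresh scan; Z[5]=1 scan→box=[5,6)
i=6: fresh scan; Z[6]=2 scan→box=[6,8)
i=7: min(r-i=1, Z[1]=0)=0; Z[7]=0
i=8: fresh scan; Z[8]=1 scan→box=[8,9)
i=9: fresh scan; Z[9]=0
i=10: fresh scan; Z[10]=0
i=11: fresh scan; Z[11]=0
i=12: fresh scan; Z[12]=0
i=13: fresh scan; Z[13]=2 scan→box=[13,15)
i=14: min(r-i=1, Z[1]=0)=0; Z[14]=0
i=15: fresh scan; Z[15]=1 scan→box=[15,16)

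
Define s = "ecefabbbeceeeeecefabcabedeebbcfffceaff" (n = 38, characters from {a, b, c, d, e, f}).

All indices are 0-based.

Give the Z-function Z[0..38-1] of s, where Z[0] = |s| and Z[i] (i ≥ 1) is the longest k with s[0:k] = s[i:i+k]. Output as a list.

Z[0]=38
i=1: i≥r, start 0; Z[1]=0
i=2: i≥r, start 0; Z[2]=1 extend→box=[2,3)
i=3: i≥r, start 0; Z[3]=0
i=4: i≥r, start 0; Z[4]=0
i=5: i≥r, start 0; Z[5]=0
i=6: i≥r, start 0; Z[6]=0
i=7: i≥r, start 0; Z[7]=0
i=8: i≥r, start 0; Z[8]=3 extend→box=[8,11)
i=9: min(r-i=2, Z[1]=0)=0; Z[9]=0
i=10: min(r-i=1, Z[2]=1)=1; Z[10]=1
i=11: i≥r, start 0; Z[11]=1 extend→box=[11,12)
i=12: i≥r, start 0; Z[12]=1 extend→box=[12,13)
i=13: i≥r, start 0; Z[13]=1 extend→box=[13,14)
i=14: i≥r, start 0; Z[14]=6 extend→box=[14,20)
i=15: min(r-i=5, Z[1]=0)=0; Z[15]=0
i=16: min(r-i=4, Z[2]=1)=1; Z[16]=1
i=17: min(r-i=3, Z[3]=0)=0; Z[17]=0
i=18: min(r-i=2, Z[4]=0)=0; Z[18]=0
i=19: min(r-i=1, Z[5]=0)=0; Z[19]=0
i=20: i≥r, start 0; Z[20]=0
i=21: i≥r, start 0; Z[21]=0
i=22: i≥r, start 0; Z[22]=0
i=23: i≥r, start 0; Z[23]=1 extend→box=[23,24)
i=24: i≥r, start 0; Z[24]=0
i=25: i≥r, start 0; Z[25]=1 extend→box=[25,26)
i=26: i≥r, start 0; Z[26]=1 extend→box=[26,27)
i=27: i≥r, start 0; Z[27]=0
i=28: i≥r, start 0; Z[28]=0
i=29: i≥r, start 0; Z[29]=0
i=30: i≥r, start 0; Z[30]=0
i=31: i≥r, start 0; Z[31]=0
i=32: i≥r, start 0; Z[32]=0
i=33: i≥r, start 0; Z[33]=0
i=34: i≥r, start 0; Z[34]=1 extend→box=[34,35)
i=35: i≥r, start 0; Z[35]=0
i=36: i≥r, start 0; Z[36]=0
i=37: i≥r, start 0; Z[37]=0

[38, 0, 1, 0, 0, 0, 0, 0, 3, 0, 1, 1, 1, 1, 6, 0, 1, 0, 0, 0, 0, 0, 0, 1, 0, 1, 1, 0, 0, 0, 0, 0, 0, 0, 1, 0, 0, 0]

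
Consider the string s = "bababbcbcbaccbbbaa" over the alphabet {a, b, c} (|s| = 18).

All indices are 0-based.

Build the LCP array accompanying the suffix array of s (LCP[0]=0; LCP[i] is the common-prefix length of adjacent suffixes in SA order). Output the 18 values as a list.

rank | idx | suffix
   0 |  17 | a
   1 |  16 | aa
   2 |   1 | ababbcbcbaccbbbaa
   3 |   3 | abbcbcbaccbbbaa
   4 |  10 | accbbbaa
   5 |  15 | baa
   6 |   0 | bababbcbcbaccbbbaa
   7 |   2 | babbcbcbaccbbbaa
   8 |   9 | baccbbbaa
   9 |  14 | bbaa
  10 |  13 | bbbaa
  11 |   4 | bbcbcbaccbbbaa
  12 |   7 | bcbaccbbbaa
  13 |   5 | bcbcbaccbbbaa
  14 |   8 | cbaccbbbaa
  15 |  12 | cbbbaa
  16 |   6 | cbcbaccbbbaa
  17 |  11 | ccbbbaa

SA = [17, 16, 1, 3, 10, 15, 0, 2, 9, 14, 13, 4, 7, 5, 8, 12, 6, 11]
rank  pair      lcp
   1  s[17:],s[16:]  1  'a'
   2  s[16:],s[1:]  1  'a'
   3  s[1:],s[3:]  2  'ab'
   4  s[3:],s[10:]  1  'a'
   5  s[10:],s[15:]  0  ''
   6  s[15:],s[0:]  2  'ba'
   7  s[0:],s[2:]  3  'bab'
   8  s[2:],s[9:]  2  'ba'
   9  s[9:],s[14:]  1  'b'
  10  s[14:],s[13:]  2  'bb'
  11  s[13:],s[4:]  2  'bb'
  12  s[4:],s[7:]  1  'b'
  13  s[7:],s[5:]  3  'bcb'
  14  s[5:],s[8:]  0  ''
  15  s[8:],s[12:]  2  'cb'
  16  s[12:],s[6:]  2  'cb'
  17  s[6:],s[11:]  1  'c'

[0, 1, 1, 2, 1, 0, 2, 3, 2, 1, 2, 2, 1, 3, 0, 2, 2, 1]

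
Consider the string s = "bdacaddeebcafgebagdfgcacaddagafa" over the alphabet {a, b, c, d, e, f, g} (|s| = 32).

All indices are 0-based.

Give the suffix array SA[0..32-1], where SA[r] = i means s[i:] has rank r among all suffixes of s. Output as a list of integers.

sorted suffixes:
  #0 SA[0]=31  'a'
  #1 SA[1]=22  'acaddagafa'
  #2 SA[2]=2  'acaddeebcafgebagdfgcacaddagafa'
  #3 SA[3]=24  'addagafa'
  #4 SA[4]=4  'addeebcafgebagdfgcacaddagafa'
  #5 SA[5]=29  'afa'
  #6 SA[6]=11  'afgebagdfgcacaddagafa'
  #7 SA[7]=27  'agafa'
  #8 SA[8]=16  'agdfgcacaddagafa'
  #9 SA[9]=15  'bagdfgcacaddagafa'
  #10 SA[10]=9  'bcafgebagdfgcacaddagafa'
  #11 SA[11]=0  'bdacaddeebcafgebagdfgcacaddagafa'
  #12 SA[12]=21  'cacaddagafa'
  #13 SA[13]=23  'caddagafa'
  #14 SA[14]=3  'caddeebcafgebagdfgcacaddagafa'
  #15 SA[15]=10  'cafgebagdfgcacaddagafa'
  #16 SA[16]=1  'dacaddeebcafgebagdfgcacaddagafa'
  #17 SA[17]=26  'dagafa'
  #18 SA[18]=25  'ddagafa'
  #19 SA[19]=5  'ddeebcafgebagdfgcacaddagafa'
  #20 SA[20]=6  'deebcafgebagdfgcacaddagafa'
  #21 SA[21]=18  'dfgcacaddagafa'
  #22 SA[22]=14  'ebagdfgcacaddagafa'
  #23 SA[23]=8  'ebcafgebagdfgcacaddagafa'
  #24 SA[24]=7  'eebcafgebagdfgcacaddagafa'
  #25 SA[25]=30  'fa'
  #26 SA[26]=19  'fgcacaddagafa'
  #27 SA[27]=12  'fgebagdfgcacaddagafa'
  #28 SA[28]=28  'gafa'
  #29 SA[29]=20  'gcacaddagafa'
  #30 SA[30]=17  'gdfgcacaddagafa'
  #31 SA[31]=13  'gebagdfgcacaddagafa'

[31, 22, 2, 24, 4, 29, 11, 27, 16, 15, 9, 0, 21, 23, 3, 10, 1, 26, 25, 5, 6, 18, 14, 8, 7, 30, 19, 12, 28, 20, 17, 13]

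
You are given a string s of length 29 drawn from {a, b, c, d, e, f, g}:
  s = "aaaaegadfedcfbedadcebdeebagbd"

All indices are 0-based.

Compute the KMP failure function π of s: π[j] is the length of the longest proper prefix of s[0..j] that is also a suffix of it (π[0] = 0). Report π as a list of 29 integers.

π[0] = 0
j=1 s[j]='a': π[1]=1 (border 'a')
j=2 s[j]='a': π[2]=2 (border 'aa')
j=3 s[j]='a': π[3]=3 (border 'aaa')
j=4 s[j]='e': k: 3→2→1→0; π[4]=0 (border '')
j=5 s[j]='g': π[5]=0 (border '')
j=6 s[j]='a': π[6]=1 (border 'a')
j=7 s[j]='d': k: 1→0; π[7]=0 (border '')
j=8 s[j]='f': π[8]=0 (border '')
j=9 s[j]='e': π[9]=0 (border '')
j=10 s[j]='d': π[10]=0 (border '')
j=11 s[j]='c': π[11]=0 (border '')
j=12 s[j]='f': π[12]=0 (border '')
j=13 s[j]='b': π[13]=0 (border '')
j=14 s[j]='e': π[14]=0 (border '')
j=15 s[j]='d': π[15]=0 (border '')
j=16 s[j]='a': π[16]=1 (border 'a')
j=17 s[j]='d': k: 1→0; π[17]=0 (border '')
j=18 s[j]='c': π[18]=0 (border '')
j=19 s[j]='e': π[19]=0 (border '')
j=20 s[j]='b': π[20]=0 (border '')
j=21 s[j]='d': π[21]=0 (border '')
j=22 s[j]='e': π[22]=0 (border '')
j=23 s[j]='e': π[23]=0 (border '')
j=24 s[j]='b': π[24]=0 (border '')
j=25 s[j]='a': π[25]=1 (border 'a')
j=26 s[j]='g': k: 1→0; π[26]=0 (border '')
j=27 s[j]='b': π[27]=0 (border '')
j=28 s[j]='d': π[28]=0 (border '')

[0, 1, 2, 3, 0, 0, 1, 0, 0, 0, 0, 0, 0, 0, 0, 0, 1, 0, 0, 0, 0, 0, 0, 0, 0, 1, 0, 0, 0]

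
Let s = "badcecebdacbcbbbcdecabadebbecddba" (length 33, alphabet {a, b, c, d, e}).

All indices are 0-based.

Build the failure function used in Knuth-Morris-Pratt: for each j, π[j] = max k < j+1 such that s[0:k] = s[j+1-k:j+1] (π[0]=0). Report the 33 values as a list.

π[0] = 0
j=1 s[j]='a': π[1]=0 (border '')
j=2 s[j]='d': π[2]=0 (border '')
j=3 s[j]='c': π[3]=0 (border '')
j=4 s[j]='e': π[4]=0 (border '')
j=5 s[j]='c': π[5]=0 (border '')
j=6 s[j]='e': π[6]=0 (border '')
j=7 s[j]='b': π[7]=1 (border 'b')
j=8 s[j]='d': k: 1→0; π[8]=0 (border '')
j=9 s[j]='a': π[9]=0 (border '')
j=10 s[j]='c': π[10]=0 (border '')
j=11 s[j]='b': π[11]=1 (border 'b')
j=12 s[j]='c': k: 1→0; π[12]=0 (border '')
j=13 s[j]='b': π[13]=1 (border 'b')
j=14 s[j]='b': k: 1→0; π[14]=1 (border 'b')
j=15 s[j]='b': k: 1→0; π[15]=1 (border 'b')
j=16 s[j]='c': k: 1→0; π[16]=0 (border '')
j=17 s[j]='d': π[17]=0 (border '')
j=18 s[j]='e': π[18]=0 (border '')
j=19 s[j]='c': π[19]=0 (border '')
j=20 s[j]='a': π[20]=0 (border '')
j=21 s[j]='b': π[21]=1 (border 'b')
j=22 s[j]='a': π[22]=2 (border 'ba')
j=23 s[j]='d': π[23]=3 (border 'bad')
j=24 s[j]='e': k: 3→0; π[24]=0 (border '')
j=25 s[j]='b': π[25]=1 (border 'b')
j=26 s[j]='b': k: 1→0; π[26]=1 (border 'b')
j=27 s[j]='e': k: 1→0; π[27]=0 (border '')
j=28 s[j]='c': π[28]=0 (border '')
j=29 s[j]='d': π[29]=0 (border '')
j=30 s[j]='d': π[30]=0 (border '')
j=31 s[j]='b': π[31]=1 (border 'b')
j=32 s[j]='a': π[32]=2 (border 'ba')

[0, 0, 0, 0, 0, 0, 0, 1, 0, 0, 0, 1, 0, 1, 1, 1, 0, 0, 0, 0, 0, 1, 2, 3, 0, 1, 1, 0, 0, 0, 0, 1, 2]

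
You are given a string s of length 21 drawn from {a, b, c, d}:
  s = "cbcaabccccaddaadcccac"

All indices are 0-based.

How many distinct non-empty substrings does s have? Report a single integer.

rank | idx | suffix
   0 |   3 | aabccccaddaadcccac
   1 |  13 | aadcccac
   2 |   4 | abccccaddaadcccac
   3 |  19 | ac
   4 |  14 | adcccac
   5 |  10 | addaadcccac
   6 |   1 | bcaabccccaddaadcccac
   7 |   5 | bccccaddaadcccac
   8 |  20 | c
   9 |   2 | caabccccaddaadcccac
  10 |  18 | cac
  11 |   9 | caddaadcccac
  12 |   0 | cbcaabccccaddaadcccac
  13 |  17 | ccac
  14 |   8 | ccaddaadcccac
  15 |  16 | cccac
  16 |   7 | cccaddaadcccac
  17 |   6 | ccccaddaadcccac
  18 |  12 | daadcccac
  19 |  15 | dcccac
  20 |  11 | ddaadcccac

SA = [3, 13, 4, 19, 14, 10, 1, 5, 20, 2, 18, 9, 0, 17, 8, 16, 7, 6, 12, 15, 11]
rank  pair      lcp
   1  s[3:],s[13:]  2  'aa'
   2  s[13:],s[4:]  1  'a'
   3  s[4:],s[19:]  1  'a'
   4  s[19:],s[14:]  1  'a'
   5  s[14:],s[10:]  2  'ad'
   6  s[10:],s[1:]  0  ''
   7  s[1:],s[5:]  2  'bc'
   8  s[5:],s[20:]  0  ''
   9  s[20:],s[2:]  1  'c'
  10  s[2:],s[18:]  2  'ca'
  11  s[18:],s[9:]  2  'ca'
  12  s[9:],s[0:]  1  'c'
  13  s[0:],s[17:]  1  'c'
  14  s[17:],s[8:]  3  'cca'
  15  s[8:],s[16:]  2  'cc'
  16  s[16:],s[7:]  4  'ccca'
  17  s[7:],s[6:]  3  'ccc'
  18  s[6:],s[12:]  0  ''
  19  s[12:],s[15:]  1  'd'
  20  s[15:],s[11:]  1  'd'

n(n+1)/2 = 21·22/2 = 231
Σ LCP = 0 + 2 + 1 + 1 + 1 + 2 + 0 + 2 + 0 + 1 + 2 + 2 + 1 + 1 + 3 + 2 + 4 + 3 + 0 + 1 + 1 = 30
distinct = 231 − 30 = 201

201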